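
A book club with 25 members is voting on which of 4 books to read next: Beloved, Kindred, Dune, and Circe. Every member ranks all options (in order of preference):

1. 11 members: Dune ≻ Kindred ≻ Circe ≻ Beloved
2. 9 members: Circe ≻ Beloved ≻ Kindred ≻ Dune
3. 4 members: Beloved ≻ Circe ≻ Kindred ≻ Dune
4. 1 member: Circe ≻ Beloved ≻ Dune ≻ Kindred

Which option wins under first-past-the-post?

First-place votes: Beloved 4, Kindred 0, Dune 11, Circe 10.
Dune has the most first-place votes.

Dune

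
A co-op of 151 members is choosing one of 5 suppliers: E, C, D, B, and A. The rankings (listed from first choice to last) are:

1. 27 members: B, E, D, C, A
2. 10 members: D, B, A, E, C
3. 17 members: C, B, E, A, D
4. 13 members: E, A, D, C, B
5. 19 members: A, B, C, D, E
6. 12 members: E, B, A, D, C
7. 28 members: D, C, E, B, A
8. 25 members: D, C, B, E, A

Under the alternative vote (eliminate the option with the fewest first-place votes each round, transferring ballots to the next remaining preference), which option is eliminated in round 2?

A

Round 1: E 25, C 17, D 63, B 27, A 19. Eliminate C.
Round 2: E 25, D 63, B 44, A 19. Eliminate A.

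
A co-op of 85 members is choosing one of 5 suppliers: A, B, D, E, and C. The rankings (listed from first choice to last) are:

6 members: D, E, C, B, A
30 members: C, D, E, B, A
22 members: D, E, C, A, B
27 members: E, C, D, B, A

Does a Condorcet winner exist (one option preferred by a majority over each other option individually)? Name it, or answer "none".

none

Checking pairwise contests:
B beats A 63–22.
D beats B 85–0.
C beats D 57–28.
D beats E 58–27.
E beats C 55–30.
Every option loses at least one head-to-head, so there is no Condorcet winner.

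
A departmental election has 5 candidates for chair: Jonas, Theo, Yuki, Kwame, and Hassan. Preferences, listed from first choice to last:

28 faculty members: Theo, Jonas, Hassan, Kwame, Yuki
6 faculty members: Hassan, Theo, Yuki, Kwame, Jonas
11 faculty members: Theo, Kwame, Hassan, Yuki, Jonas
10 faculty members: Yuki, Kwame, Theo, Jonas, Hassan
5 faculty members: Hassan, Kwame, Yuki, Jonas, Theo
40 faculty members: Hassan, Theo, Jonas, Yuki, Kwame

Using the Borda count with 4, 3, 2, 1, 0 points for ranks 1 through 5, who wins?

Theo

Jonas: 28·3 + 6·0 + 11·0 + 10·1 + 5·1 + 40·2 = 179
Theo: 28·4 + 6·3 + 11·4 + 10·2 + 5·0 + 40·3 = 314
Yuki: 28·0 + 6·2 + 11·1 + 10·4 + 5·2 + 40·1 = 113
Kwame: 28·1 + 6·1 + 11·3 + 10·3 + 5·3 + 40·0 = 112
Hassan: 28·2 + 6·4 + 11·2 + 10·0 + 5·4 + 40·4 = 282
Theo has the highest Borda score (314).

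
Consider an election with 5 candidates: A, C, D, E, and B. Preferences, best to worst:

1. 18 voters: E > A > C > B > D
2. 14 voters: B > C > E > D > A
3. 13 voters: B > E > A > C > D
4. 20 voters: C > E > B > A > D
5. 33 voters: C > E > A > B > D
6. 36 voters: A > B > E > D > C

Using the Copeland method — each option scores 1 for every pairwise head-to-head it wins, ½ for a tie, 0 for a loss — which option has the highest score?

E

A: beats D and B; ties C; loses to E → score 2.5.
C: beats D and B; ties A and E → score 3.
D: loses to A, C, E, and B → score 0.
E: beats A, D, and B; ties C → score 3.5.
B: beats D; loses to A, C, and E → score 1.
E has the best pairwise record.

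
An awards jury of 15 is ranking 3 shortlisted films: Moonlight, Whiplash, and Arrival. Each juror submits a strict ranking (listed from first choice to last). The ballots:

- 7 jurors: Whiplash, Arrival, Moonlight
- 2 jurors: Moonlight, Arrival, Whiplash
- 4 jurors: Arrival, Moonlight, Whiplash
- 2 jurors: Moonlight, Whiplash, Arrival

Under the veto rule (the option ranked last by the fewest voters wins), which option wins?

Arrival

Last-place votes: Moonlight 7, Whiplash 6, Arrival 2.
Arrival is ranked last by the fewest voters, so Arrival wins.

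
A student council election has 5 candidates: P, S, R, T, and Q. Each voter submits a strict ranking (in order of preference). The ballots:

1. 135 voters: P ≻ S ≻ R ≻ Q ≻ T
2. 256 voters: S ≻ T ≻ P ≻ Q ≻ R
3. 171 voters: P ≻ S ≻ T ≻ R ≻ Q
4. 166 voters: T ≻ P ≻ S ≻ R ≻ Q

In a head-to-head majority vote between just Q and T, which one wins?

Voters preferring Q to T: 135; preferring T to Q: 593.
T wins the head-to-head.

T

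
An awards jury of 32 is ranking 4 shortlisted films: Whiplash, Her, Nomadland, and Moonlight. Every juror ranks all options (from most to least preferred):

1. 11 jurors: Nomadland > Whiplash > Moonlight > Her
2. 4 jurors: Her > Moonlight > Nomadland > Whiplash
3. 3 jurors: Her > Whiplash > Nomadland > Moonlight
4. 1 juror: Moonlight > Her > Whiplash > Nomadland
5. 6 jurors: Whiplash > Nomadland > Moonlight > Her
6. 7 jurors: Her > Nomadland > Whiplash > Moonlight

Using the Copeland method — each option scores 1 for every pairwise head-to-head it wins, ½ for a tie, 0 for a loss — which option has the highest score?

Nomadland

Whiplash: beats Her and Moonlight; loses to Nomadland → score 2.
Her: loses to Whiplash, Nomadland, and Moonlight → score 0.
Nomadland: beats Whiplash, Her, and Moonlight → score 3.
Moonlight: beats Her; loses to Whiplash and Nomadland → score 1.
Nomadland has the best pairwise record.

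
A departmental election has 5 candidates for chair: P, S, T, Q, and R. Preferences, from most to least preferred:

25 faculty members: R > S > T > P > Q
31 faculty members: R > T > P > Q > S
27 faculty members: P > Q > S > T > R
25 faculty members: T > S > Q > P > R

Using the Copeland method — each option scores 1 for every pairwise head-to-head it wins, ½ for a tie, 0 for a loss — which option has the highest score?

P: beats S and Q; loses to T and R → score 2.
S: loses to P, T, Q, and R → score 0.
T: beats P, S, and Q; loses to R → score 3.
Q: beats S; loses to P, T, and R → score 1.
R: beats P, S, T, and Q → score 4.
R has the best pairwise record.

R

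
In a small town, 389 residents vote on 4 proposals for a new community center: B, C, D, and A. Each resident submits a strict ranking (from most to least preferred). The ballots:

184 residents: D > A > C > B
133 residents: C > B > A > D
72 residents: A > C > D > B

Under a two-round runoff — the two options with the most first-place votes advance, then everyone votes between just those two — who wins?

C

Round 1 first-place votes: B 0, C 133, D 184, A 72.
D and C advance.
Runoff: D is preferred to C by 184 voters; C by 205.
C wins the runoff.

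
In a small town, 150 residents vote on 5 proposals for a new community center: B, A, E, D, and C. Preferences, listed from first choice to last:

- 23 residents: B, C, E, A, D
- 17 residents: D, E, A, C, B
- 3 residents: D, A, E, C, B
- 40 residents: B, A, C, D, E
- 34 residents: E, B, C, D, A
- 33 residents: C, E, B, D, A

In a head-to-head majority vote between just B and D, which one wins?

Voters preferring B to D: 130; preferring D to B: 20.
B wins the head-to-head.

B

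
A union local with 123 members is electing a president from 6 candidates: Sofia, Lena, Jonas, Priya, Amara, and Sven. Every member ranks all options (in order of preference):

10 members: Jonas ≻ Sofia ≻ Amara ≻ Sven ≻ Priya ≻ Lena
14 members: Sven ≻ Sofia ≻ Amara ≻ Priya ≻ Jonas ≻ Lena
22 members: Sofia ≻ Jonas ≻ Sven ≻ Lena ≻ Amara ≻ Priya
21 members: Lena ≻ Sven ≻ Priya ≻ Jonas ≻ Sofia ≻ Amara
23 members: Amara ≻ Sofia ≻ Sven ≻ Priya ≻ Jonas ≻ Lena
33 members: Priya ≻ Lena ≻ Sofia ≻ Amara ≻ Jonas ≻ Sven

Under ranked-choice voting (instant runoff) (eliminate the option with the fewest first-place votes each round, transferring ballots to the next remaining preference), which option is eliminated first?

Round 1: Sofia 22, Lena 21, Jonas 10, Priya 33, Amara 23, Sven 14. Eliminate Jonas.

Jonas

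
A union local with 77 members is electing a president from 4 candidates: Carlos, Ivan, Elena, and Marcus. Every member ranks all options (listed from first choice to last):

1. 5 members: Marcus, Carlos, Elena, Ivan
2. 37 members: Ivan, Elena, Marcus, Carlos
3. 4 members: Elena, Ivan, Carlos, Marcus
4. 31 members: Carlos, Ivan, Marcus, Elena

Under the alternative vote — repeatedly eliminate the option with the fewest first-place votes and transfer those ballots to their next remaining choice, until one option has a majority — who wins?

Ivan

Round 1: Carlos 31, Ivan 37, Elena 4, Marcus 5. Eliminate Elena.
Round 2: Carlos 31, Ivan 41, Marcus 5. Ivan has a majority.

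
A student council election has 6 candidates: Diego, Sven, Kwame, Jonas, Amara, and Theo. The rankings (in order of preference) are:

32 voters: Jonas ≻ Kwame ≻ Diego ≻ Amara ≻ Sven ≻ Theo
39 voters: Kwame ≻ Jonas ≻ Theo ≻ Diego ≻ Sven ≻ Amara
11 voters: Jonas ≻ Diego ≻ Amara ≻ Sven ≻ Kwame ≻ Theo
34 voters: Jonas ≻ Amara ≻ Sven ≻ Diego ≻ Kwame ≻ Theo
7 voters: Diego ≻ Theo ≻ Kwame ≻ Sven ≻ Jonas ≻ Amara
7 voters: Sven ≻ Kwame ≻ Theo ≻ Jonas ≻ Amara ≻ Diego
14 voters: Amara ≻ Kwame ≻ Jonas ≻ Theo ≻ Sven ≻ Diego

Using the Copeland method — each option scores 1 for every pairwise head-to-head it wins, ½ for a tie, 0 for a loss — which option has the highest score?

Diego: beats Sven, Amara, and Theo; loses to Kwame and Jonas → score 3.
Sven: beats Theo; loses to Diego, Kwame, Jonas, and Amara → score 1.
Kwame: beats Diego, Sven, Amara, and Theo; loses to Jonas → score 4.
Jonas: beats Diego, Sven, Kwame, Amara, and Theo → score 5.
Amara: beats Sven and Theo; loses to Diego, Kwame, and Jonas → score 2.
Theo: loses to Diego, Sven, Kwame, Jonas, and Amara → score 0.
Jonas has the best pairwise record.

Jonas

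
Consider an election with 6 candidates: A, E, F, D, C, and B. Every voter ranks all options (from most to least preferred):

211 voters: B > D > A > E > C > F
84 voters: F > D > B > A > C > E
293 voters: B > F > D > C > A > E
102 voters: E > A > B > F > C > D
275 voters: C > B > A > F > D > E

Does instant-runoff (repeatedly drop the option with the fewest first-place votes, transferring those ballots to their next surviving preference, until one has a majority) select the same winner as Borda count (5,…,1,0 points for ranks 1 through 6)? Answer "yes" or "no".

yes

Instant-runoff — R1 A 0, E 102, F 84, D 0, C 275, B 504 (B winner). Winner: B.
Borda — scores: A 2327, E 932, F 2346, D 2334, C 2358, B 4178. Winner: B.
The two methods agree.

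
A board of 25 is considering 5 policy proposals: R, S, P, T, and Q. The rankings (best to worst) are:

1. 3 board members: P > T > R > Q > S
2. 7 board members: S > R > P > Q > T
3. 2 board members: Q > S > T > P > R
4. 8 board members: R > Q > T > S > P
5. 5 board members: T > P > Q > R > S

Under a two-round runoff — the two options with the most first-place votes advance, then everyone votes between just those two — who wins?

Round 1 first-place votes: R 8, S 7, P 3, T 5, Q 2.
R and S advance.
Runoff: R is preferred to S by 16 voters; S by 9.
R wins the runoff.

R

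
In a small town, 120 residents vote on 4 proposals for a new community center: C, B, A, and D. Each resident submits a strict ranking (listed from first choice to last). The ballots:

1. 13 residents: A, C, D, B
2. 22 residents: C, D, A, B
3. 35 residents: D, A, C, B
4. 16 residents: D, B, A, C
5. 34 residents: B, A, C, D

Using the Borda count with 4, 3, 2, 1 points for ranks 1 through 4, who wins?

A

C: 13·3 + 22·4 + 35·2 + 16·1 + 34·2 = 281
B: 13·1 + 22·1 + 35·1 + 16·3 + 34·4 = 254
A: 13·4 + 22·2 + 35·3 + 16·2 + 34·3 = 335
D: 13·2 + 22·3 + 35·4 + 16·4 + 34·1 = 330
A has the highest Borda score (335).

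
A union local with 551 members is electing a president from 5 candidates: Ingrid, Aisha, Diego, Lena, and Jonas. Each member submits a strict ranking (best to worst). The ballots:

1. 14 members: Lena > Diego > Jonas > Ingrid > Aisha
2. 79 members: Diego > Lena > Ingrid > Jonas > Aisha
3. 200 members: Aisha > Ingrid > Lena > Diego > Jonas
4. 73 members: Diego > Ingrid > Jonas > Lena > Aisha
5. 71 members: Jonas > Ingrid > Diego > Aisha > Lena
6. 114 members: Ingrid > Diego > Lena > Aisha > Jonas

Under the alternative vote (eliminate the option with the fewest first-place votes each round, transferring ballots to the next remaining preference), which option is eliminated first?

Round 1: Ingrid 114, Aisha 200, Diego 152, Lena 14, Jonas 71. Eliminate Lena.

Lena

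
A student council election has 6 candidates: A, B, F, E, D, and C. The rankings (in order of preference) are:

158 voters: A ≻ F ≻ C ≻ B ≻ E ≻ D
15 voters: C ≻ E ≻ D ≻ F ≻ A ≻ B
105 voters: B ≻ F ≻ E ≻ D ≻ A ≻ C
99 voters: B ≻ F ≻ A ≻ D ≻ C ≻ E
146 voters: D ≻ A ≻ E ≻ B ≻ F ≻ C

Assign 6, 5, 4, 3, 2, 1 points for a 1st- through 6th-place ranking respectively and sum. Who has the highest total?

A

A: 158·6 + 15·2 + 105·2 + 99·4 + 146·5 = 2314
B: 158·3 + 15·1 + 105·6 + 99·6 + 146·3 = 2151
F: 158·5 + 15·3 + 105·5 + 99·5 + 146·2 = 2147
E: 158·2 + 15·5 + 105·4 + 99·1 + 146·4 = 1494
D: 158·1 + 15·4 + 105·3 + 99·3 + 146·6 = 1706
C: 158·4 + 15·6 + 105·1 + 99·2 + 146·1 = 1171
A has the highest Borda score (2314).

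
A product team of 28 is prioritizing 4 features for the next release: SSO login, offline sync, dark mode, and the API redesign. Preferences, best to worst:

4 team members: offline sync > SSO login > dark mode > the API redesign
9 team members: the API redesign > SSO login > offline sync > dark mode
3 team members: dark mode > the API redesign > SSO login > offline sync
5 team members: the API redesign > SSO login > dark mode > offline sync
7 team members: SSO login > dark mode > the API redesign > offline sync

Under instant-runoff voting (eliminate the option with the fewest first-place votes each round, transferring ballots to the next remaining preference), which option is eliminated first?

Round 1: SSO login 7, offline sync 4, dark mode 3, the API redesign 14. Eliminate dark mode.

dark mode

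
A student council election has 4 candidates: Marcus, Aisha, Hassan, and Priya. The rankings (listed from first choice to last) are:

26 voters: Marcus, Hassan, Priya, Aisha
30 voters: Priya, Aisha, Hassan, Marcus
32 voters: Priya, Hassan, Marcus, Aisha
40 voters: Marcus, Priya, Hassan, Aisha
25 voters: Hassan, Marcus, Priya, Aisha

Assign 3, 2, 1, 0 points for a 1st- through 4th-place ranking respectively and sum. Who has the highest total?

Marcus: 26·3 + 30·0 + 32·1 + 40·3 + 25·2 = 280
Aisha: 26·0 + 30·2 + 32·0 + 40·0 + 25·0 = 60
Hassan: 26·2 + 30·1 + 32·2 + 40·1 + 25·3 = 261
Priya: 26·1 + 30·3 + 32·3 + 40·2 + 25·1 = 317
Priya has the highest Borda score (317).

Priya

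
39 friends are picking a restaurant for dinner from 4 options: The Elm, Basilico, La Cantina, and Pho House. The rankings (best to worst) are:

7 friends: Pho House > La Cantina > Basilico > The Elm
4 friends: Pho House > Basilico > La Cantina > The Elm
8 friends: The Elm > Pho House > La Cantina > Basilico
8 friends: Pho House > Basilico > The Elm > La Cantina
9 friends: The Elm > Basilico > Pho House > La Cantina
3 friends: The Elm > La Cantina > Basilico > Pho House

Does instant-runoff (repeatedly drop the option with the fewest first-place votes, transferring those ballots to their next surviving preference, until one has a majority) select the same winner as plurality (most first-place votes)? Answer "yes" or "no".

Instant-runoff — R1 The Elm 20, Basilico 0, La Cantina 0, Pho House 19 (The Elm winner). Winner: The Elm.
Plurality — first-place votes: The Elm 20, Basilico 0, La Cantina 0, Pho House 19. Winner: The Elm.
The two methods agree.

yes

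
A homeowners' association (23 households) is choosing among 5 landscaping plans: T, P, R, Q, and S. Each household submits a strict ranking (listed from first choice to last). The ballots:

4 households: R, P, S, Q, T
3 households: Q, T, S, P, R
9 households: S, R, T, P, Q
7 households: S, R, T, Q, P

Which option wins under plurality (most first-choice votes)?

First-place votes: T 0, P 0, R 4, Q 3, S 16.
S has the most first-place votes.

S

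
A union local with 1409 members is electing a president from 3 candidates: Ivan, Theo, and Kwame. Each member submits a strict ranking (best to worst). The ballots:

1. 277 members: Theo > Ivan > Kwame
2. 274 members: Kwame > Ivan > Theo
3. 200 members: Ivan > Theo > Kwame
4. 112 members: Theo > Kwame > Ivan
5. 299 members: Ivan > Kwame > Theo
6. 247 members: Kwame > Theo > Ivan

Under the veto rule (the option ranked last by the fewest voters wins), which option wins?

Ivan

Last-place votes: Ivan 359, Theo 573, Kwame 477.
Ivan is ranked last by the fewest voters, so Ivan wins.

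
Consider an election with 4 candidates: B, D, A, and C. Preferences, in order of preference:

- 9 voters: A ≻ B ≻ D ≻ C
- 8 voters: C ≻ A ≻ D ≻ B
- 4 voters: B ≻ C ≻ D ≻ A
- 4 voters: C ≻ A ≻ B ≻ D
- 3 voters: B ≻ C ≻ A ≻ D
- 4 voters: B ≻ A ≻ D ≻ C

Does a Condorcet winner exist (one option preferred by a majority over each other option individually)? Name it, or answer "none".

Checking pairwise contests:
A beats B 21–11.
B beats D 24–8.
C beats A 19–13.
B beats C 20–12.
Every option loses at least one head-to-head, so there is no Condorcet winner.

none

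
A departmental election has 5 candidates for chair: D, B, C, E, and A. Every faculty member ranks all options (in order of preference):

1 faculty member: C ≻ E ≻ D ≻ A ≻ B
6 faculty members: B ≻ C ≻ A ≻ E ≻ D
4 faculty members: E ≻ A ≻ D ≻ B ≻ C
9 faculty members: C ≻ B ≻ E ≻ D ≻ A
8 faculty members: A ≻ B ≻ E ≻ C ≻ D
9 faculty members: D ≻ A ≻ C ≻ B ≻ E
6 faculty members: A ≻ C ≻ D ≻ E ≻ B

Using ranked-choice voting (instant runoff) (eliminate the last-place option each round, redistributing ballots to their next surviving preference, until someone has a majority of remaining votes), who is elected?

A

Round 1: D 9, B 6, C 10, E 4, A 14. Eliminate E.
Round 2: D 9, B 6, C 10, A 18. Eliminate B.
Round 3: D 9, C 16, A 18. Eliminate D.
Round 4: C 16, A 27. A has a majority.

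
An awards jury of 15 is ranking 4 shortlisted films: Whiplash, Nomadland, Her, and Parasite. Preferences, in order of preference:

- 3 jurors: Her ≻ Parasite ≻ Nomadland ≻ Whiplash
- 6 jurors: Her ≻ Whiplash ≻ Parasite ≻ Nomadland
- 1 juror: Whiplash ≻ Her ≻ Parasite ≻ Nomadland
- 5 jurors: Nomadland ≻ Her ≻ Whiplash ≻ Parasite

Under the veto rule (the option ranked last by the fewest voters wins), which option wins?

Last-place votes: Whiplash 3, Nomadland 7, Her 0, Parasite 5.
Her is ranked last by the fewest voters, so Her wins.

Her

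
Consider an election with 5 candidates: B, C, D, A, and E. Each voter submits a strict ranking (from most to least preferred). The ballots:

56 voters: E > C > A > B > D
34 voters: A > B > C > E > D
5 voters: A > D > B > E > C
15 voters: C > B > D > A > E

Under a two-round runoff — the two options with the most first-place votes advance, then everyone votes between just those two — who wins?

E

Round 1 first-place votes: B 0, C 15, D 0, A 39, E 56.
E and A advance.
Runoff: E is preferred to A by 56 voters; A by 54.
E wins the runoff.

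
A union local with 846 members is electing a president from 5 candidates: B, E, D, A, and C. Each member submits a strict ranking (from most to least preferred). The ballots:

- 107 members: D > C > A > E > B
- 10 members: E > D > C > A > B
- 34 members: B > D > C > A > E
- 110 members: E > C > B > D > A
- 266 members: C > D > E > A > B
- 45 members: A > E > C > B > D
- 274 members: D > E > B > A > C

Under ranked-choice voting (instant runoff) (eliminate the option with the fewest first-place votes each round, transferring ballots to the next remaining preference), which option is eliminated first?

Round 1: B 34, E 120, D 381, A 45, C 266. Eliminate B.

B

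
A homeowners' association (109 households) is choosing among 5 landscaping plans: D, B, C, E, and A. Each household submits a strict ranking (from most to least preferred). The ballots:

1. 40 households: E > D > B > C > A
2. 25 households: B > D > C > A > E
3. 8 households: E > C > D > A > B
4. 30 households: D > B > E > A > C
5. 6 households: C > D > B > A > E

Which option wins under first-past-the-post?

First-place votes: D 30, B 25, C 6, E 48, A 0.
E has the most first-place votes.

E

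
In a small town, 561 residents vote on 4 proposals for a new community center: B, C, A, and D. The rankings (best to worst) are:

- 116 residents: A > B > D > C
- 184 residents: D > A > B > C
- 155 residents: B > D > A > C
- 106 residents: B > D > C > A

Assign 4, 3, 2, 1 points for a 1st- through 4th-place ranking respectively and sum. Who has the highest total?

B

B: 116·3 + 184·2 + 155·4 + 106·4 = 1760
C: 116·1 + 184·1 + 155·1 + 106·2 = 667
A: 116·4 + 184·3 + 155·2 + 106·1 = 1432
D: 116·2 + 184·4 + 155·3 + 106·3 = 1751
B has the highest Borda score (1760).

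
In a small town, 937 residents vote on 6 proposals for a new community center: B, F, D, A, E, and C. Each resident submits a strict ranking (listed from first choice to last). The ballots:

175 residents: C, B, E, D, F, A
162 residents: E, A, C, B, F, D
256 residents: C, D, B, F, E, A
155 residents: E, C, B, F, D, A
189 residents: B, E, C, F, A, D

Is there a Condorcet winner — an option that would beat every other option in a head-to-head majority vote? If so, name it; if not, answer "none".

none

Checking pairwise contests:
C beats B 748–189.
B beats F 937–0.
B beats D 681–256.
B beats A 775–162.
B beats E 620–317.
E beats C 506–431.
Every option loses at least one head-to-head, so there is no Condorcet winner.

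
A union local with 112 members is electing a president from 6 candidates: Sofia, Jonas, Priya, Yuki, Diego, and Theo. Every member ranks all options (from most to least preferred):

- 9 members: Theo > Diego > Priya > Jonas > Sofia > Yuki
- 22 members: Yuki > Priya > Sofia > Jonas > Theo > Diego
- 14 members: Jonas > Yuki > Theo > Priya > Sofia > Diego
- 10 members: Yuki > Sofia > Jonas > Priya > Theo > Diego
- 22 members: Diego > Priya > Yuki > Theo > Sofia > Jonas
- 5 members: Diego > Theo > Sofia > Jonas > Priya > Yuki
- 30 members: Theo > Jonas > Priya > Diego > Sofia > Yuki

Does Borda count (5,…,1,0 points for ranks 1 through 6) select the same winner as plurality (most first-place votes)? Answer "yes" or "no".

Borda — scores: Sofia 196, Jonas 292, Priya 346, Yuki 282, Diego 231, Theo 333. Winner: Priya.
Plurality — first-place votes: Sofia 0, Jonas 14, Priya 0, Yuki 32, Diego 27, Theo 39. Winner: Theo.
The two methods disagree.

no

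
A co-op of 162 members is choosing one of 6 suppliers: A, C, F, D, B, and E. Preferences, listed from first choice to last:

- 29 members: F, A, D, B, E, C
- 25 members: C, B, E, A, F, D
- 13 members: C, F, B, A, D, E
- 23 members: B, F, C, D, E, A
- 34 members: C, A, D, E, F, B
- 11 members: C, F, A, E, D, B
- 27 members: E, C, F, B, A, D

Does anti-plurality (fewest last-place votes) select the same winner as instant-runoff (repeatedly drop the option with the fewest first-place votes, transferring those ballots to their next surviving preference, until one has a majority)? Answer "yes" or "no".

no

Anti-plurality — last-place votes: A 23, C 29, F 0, D 52, B 45, E 13. Winner: F.
Instant-runoff — R1 A 0, C 83, F 29, D 0, B 23, E 27 (C winner). Winner: C.
The two methods disagree.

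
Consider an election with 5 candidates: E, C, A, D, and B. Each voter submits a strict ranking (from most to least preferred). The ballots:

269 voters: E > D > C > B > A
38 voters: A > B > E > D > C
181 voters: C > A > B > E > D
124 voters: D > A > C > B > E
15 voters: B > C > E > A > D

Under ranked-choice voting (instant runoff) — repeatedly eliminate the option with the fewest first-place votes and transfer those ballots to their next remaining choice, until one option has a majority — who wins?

C

Round 1: E 269, C 181, A 38, D 124, B 15. Eliminate B.
Round 2: E 269, C 196, A 38, D 124. Eliminate A.
Round 3: E 307, C 196, D 124. Eliminate D.
Round 4: E 307, C 320. C has a majority.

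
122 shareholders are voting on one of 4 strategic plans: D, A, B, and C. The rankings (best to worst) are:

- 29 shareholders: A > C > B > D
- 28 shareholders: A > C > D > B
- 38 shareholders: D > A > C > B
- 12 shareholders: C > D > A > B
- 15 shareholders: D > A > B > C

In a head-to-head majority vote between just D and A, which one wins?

D

Voters preferring D to A: 65; preferring A to D: 57.
D wins the head-to-head.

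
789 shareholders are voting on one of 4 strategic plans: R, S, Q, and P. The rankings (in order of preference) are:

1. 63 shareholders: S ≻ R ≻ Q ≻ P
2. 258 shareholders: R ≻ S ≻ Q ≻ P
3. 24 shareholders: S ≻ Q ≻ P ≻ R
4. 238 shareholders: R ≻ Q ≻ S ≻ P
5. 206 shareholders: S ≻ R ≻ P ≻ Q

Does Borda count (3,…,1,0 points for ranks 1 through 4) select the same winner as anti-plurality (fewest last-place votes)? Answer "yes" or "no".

no

Borda — scores: R 2026, S 1633, Q 845, P 230. Winner: R.
Anti-plurality — last-place votes: R 24, S 0, Q 206, P 559. Winner: S.
The two methods disagree.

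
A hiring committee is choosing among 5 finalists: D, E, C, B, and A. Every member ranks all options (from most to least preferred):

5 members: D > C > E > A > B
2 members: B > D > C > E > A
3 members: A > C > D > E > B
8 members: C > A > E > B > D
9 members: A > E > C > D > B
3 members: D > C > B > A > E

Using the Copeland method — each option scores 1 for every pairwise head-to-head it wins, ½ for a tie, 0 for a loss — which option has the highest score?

D: beats B; loses to E, C, and A → score 1.
E: beats D and B; loses to C and A → score 2.
C: beats D, E, B, and A → score 4.
B: loses to D, E, C, and A → score 0.
A: beats D, E, and B; loses to C → score 3.
C has the best pairwise record.

C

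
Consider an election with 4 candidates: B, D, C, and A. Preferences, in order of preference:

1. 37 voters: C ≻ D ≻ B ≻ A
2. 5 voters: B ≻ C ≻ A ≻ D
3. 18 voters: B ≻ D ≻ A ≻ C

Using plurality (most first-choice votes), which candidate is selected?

C

First-place votes: B 23, D 0, C 37, A 0.
C has the most first-place votes.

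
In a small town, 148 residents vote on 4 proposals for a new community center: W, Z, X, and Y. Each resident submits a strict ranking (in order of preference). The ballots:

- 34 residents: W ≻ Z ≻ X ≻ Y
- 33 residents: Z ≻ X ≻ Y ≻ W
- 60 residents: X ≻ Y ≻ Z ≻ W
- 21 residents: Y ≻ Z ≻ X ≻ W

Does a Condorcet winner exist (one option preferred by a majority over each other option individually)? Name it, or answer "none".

Checking pairwise contests:
Z beats W 114–34.
Y beats Z 81–67.
Z beats X 88–60.
X beats Y 127–21.
Every option loses at least one head-to-head, so there is no Condorcet winner.

none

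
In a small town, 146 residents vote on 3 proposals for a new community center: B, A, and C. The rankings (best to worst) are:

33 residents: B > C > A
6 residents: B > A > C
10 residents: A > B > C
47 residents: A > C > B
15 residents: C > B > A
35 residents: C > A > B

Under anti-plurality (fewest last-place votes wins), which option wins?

Last-place votes: B 82, A 48, C 16.
C is ranked last by the fewest voters, so C wins.

C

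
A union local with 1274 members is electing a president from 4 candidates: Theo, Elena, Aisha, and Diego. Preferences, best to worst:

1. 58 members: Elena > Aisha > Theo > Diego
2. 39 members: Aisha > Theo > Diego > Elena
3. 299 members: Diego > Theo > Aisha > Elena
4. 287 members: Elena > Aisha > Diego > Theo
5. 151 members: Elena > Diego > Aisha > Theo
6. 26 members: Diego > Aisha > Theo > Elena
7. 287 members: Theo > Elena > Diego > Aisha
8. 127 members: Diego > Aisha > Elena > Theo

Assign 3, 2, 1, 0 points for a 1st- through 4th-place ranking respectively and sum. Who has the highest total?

Theo: 58·1 + 39·2 + 299·2 + 287·0 + 151·0 + 26·1 + 287·3 + 127·0 = 1621
Elena: 58·3 + 39·0 + 299·0 + 287·3 + 151·3 + 26·0 + 287·2 + 127·1 = 2189
Aisha: 58·2 + 39·3 + 299·1 + 287·2 + 151·1 + 26·2 + 287·0 + 127·2 = 1563
Diego: 58·0 + 39·1 + 299·3 + 287·1 + 151·2 + 26·3 + 287·1 + 127·3 = 2271
Diego has the highest Borda score (2271).

Diego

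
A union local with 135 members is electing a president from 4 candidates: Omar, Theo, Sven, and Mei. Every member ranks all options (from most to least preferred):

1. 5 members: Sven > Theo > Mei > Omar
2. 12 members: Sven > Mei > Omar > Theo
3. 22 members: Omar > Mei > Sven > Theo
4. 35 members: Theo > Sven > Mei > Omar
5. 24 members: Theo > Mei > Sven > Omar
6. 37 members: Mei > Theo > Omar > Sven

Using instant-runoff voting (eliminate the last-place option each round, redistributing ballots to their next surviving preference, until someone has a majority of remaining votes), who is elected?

Round 1: Omar 22, Theo 59, Sven 17, Mei 37. Eliminate Sven.
Round 2: Omar 22, Theo 64, Mei 49. Eliminate Omar.
Round 3: Theo 64, Mei 71. Mei has a majority.

Mei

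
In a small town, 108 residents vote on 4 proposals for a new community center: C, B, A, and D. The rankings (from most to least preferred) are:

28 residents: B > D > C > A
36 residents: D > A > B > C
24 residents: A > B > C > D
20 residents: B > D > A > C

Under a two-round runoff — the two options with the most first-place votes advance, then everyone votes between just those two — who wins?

Round 1 first-place votes: C 0, B 48, A 24, D 36.
B and D advance.
Runoff: B is preferred to D by 72 voters; D by 36.
B wins the runoff.

B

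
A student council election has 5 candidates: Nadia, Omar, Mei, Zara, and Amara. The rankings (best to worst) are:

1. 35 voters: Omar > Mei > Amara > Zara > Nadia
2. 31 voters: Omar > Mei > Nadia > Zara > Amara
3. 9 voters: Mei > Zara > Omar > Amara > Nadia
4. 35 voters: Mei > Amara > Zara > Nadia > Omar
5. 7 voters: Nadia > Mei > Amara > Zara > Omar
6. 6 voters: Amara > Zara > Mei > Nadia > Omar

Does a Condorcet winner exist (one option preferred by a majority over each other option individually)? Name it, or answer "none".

Omar

Omar vs Nadia: 75–48 for Omar.
Omar vs Mei: 66–57 for Omar.
Omar vs Zara: 66–57 for Omar.
Omar vs Amara: 75–48 for Omar.
Omar beats every other option head-to-head.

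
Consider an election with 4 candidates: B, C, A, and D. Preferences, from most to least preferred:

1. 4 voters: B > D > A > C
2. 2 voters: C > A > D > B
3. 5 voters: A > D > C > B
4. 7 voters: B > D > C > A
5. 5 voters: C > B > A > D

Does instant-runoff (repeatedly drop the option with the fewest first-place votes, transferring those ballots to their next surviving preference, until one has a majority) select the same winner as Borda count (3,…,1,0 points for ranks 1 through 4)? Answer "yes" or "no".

no

Instant-runoff — R1 B 11, C 7, A 5, D 0 (D out); R2 B 11, C 7, A 5 (A out); R3 B 11, C 12 (C winner). Winner: C.
Borda — scores: B 43, C 33, A 28, D 34. Winner: B.
The two methods disagree.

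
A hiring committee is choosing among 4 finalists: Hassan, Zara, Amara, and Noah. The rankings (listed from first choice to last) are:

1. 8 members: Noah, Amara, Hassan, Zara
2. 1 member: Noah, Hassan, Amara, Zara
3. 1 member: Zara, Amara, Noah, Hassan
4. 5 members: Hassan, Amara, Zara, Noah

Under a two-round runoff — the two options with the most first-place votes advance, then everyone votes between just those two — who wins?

Round 1 first-place votes: Hassan 5, Zara 1, Amara 0, Noah 9.
Noah and Hassan advance.
Runoff: Noah is preferred to Hassan by 10 voters; Hassan by 5.
Noah wins the runoff.

Noah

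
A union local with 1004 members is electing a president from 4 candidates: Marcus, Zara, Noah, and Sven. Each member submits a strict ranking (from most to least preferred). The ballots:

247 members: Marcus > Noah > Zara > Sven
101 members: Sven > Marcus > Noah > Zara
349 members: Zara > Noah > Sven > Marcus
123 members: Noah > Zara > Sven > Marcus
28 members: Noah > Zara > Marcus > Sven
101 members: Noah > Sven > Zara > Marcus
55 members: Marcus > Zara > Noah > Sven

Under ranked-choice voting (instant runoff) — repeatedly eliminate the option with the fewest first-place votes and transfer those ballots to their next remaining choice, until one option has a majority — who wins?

Zara

Round 1: Marcus 302, Zara 349, Noah 252, Sven 101. Eliminate Sven.
Round 2: Marcus 403, Zara 349, Noah 252. Eliminate Noah.
Round 3: Marcus 403, Zara 601. Zara has a majority.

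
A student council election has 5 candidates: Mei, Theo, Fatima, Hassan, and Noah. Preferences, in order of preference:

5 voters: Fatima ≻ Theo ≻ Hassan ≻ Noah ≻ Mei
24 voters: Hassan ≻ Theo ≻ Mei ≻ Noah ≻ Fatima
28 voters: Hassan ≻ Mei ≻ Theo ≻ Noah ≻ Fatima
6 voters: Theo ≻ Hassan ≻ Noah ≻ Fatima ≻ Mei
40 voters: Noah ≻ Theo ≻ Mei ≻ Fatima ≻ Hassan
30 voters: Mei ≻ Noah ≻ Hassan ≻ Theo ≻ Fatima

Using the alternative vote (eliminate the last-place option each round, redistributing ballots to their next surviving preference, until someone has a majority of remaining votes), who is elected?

Round 1: Mei 30, Theo 6, Fatima 5, Hassan 52, Noah 40. Eliminate Fatima.
Round 2: Mei 30, Theo 11, Hassan 52, Noah 40. Eliminate Theo.
Round 3: Mei 30, Hassan 63, Noah 40. Eliminate Mei.
Round 4: Hassan 63, Noah 70. Noah has a majority.

Noah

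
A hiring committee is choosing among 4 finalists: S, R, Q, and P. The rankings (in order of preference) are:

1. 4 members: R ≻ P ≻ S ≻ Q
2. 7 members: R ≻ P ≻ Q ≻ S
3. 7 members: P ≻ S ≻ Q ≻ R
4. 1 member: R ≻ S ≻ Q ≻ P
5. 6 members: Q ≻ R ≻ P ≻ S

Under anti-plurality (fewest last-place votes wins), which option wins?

Last-place votes: S 13, R 7, Q 4, P 1.
P is ranked last by the fewest voters, so P wins.

P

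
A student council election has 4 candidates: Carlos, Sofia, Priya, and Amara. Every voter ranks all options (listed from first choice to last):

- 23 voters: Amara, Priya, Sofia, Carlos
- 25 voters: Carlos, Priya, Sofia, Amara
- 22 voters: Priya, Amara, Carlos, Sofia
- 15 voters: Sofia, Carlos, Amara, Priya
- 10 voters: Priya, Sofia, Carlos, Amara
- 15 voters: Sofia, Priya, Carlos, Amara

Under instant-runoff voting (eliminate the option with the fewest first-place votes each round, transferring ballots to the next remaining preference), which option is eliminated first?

Round 1: Carlos 25, Sofia 30, Priya 32, Amara 23. Eliminate Amara.

Amara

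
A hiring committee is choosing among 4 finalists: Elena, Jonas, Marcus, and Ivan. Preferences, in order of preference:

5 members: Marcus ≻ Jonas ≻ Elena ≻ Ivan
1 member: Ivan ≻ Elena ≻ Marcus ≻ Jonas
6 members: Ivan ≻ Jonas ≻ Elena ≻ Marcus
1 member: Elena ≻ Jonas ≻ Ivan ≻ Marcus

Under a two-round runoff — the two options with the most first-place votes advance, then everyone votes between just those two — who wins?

Round 1 first-place votes: Elena 1, Jonas 0, Marcus 5, Ivan 7.
Ivan and Marcus advance.
Runoff: Ivan is preferred to Marcus by 8 voters; Marcus by 5.
Ivan wins the runoff.

Ivan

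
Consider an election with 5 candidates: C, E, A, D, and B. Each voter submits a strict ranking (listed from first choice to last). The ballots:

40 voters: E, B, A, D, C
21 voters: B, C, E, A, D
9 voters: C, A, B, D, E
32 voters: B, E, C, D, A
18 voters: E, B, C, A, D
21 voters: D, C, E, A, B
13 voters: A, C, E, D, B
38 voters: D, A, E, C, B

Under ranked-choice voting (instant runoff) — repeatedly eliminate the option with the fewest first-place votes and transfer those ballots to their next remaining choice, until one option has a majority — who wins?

Round 1: C 9, E 58, A 13, D 59, B 53. Eliminate C.
Round 2: E 58, A 22, D 59, B 53. Eliminate A.
Round 3: E 71, D 59, B 62. Eliminate D.
Round 4: E 130, B 62. E has a majority.

E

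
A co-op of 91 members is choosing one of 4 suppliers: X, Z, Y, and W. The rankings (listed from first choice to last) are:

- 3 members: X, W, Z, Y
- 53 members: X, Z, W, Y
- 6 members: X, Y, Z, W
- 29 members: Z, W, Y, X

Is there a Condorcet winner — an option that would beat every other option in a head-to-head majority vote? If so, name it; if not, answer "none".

X vs Z: 62–29 for X.
X vs Y: 62–29 for X.
X vs W: 62–29 for X.
X beats every other option head-to-head.

X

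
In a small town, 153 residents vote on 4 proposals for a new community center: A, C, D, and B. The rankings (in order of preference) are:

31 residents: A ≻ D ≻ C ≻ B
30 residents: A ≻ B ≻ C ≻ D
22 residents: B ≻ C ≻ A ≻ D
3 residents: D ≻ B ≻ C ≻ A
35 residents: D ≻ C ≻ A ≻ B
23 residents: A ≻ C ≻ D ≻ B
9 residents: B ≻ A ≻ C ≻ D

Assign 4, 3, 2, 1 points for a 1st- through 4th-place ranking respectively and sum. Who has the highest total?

A

A: 31·4 + 30·4 + 22·2 + 3·1 + 35·2 + 23·4 + 9·3 = 480
C: 31·2 + 30·2 + 22·3 + 3·2 + 35·3 + 23·3 + 9·2 = 386
D: 31·3 + 30·1 + 22·1 + 3·4 + 35·4 + 23·2 + 9·1 = 352
B: 31·1 + 30·3 + 22·4 + 3·3 + 35·1 + 23·1 + 9·4 = 312
A has the highest Borda score (480).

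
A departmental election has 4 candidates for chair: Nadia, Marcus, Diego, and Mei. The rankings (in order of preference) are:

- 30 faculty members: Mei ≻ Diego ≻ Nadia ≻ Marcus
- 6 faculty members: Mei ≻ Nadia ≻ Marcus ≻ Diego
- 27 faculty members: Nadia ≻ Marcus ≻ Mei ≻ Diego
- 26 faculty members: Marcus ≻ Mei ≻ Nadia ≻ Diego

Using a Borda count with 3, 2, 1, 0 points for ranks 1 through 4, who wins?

Nadia: 30·1 + 6·2 + 27·3 + 26·1 = 149
Marcus: 30·0 + 6·1 + 27·2 + 26·3 = 138
Diego: 30·2 + 6·0 + 27·0 + 26·0 = 60
Mei: 30·3 + 6·3 + 27·1 + 26·2 = 187
Mei has the highest Borda score (187).

Mei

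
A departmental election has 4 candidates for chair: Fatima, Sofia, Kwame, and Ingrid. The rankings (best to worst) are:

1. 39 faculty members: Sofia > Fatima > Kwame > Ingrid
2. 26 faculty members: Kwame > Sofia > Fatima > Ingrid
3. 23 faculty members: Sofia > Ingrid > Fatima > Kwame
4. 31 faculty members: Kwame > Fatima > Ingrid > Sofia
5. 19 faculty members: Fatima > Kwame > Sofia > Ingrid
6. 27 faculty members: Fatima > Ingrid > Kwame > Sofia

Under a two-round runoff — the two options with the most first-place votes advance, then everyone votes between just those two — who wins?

Round 1 first-place votes: Fatima 46, Sofia 62, Kwame 57, Ingrid 0.
Sofia and Kwame advance.
Runoff: Sofia is preferred to Kwame by 62 voters; Kwame by 103.
Kwame wins the runoff.

Kwame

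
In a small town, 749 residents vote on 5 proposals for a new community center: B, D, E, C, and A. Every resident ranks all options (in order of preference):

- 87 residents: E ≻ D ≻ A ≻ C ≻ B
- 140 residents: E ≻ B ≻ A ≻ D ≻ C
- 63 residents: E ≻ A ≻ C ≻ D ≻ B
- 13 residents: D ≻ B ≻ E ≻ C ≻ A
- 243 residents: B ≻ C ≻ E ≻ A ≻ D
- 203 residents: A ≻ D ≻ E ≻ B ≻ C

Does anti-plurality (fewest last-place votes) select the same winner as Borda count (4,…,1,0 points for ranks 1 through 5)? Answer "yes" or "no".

Anti-plurality — last-place votes: B 150, D 243, E 0, C 343, A 13. Winner: E.
Borda — scores: B 1634, D 1125, E 2078, C 955, A 1698. Winner: E.
The two methods agree.

yes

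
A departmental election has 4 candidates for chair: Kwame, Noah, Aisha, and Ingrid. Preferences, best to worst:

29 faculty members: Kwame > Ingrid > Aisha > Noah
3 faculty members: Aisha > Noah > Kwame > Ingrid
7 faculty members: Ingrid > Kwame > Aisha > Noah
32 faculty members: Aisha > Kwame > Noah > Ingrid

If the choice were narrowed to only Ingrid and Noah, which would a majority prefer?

Ingrid

Voters preferring Ingrid to Noah: 36; preferring Noah to Ingrid: 35.
Ingrid wins the head-to-head.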